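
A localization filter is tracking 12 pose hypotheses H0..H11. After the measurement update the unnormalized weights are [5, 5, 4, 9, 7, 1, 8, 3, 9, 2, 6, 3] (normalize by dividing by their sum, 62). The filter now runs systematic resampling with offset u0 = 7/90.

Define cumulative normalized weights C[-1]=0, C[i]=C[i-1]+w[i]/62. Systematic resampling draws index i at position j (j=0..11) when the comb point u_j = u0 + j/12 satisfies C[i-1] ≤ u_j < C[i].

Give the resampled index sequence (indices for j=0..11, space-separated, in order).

0 1 3 3 4 5 6 7 8 9 10 11

C = [5/62, 5/31, 7/31, 23/62, 15/31, 1/2, 39/62, 21/31, 51/62, 53/62, 59/62, 1]
j=0: u_0=7/90 ∈ [0, 5/62) → index 0
j=1: u_1=29/180 ∈ [5/62, 5/31) → index 1
j=2: u_2=11/45 ∈ [7/31, 23/62) → index 3
j=3: u_3=59/180 ∈ [7/31, 23/62) → index 3
j=4: u_4=37/90 ∈ [23/62, 15/31) → index 4
j=5: u_5=89/180 ∈ [15/31, 1/2) → index 5
j=6: u_6=26/45 ∈ [1/2, 39/62) → index 6
j=7: u_7=119/180 ∈ [39/62, 21/31) → index 7
j=8: u_8=67/90 ∈ [21/31, 51/62) → index 8
j=9: u_9=149/180 ∈ [51/62, 53/62) → index 9
j=10: u_10=41/45 ∈ [53/62, 59/62) → index 10
j=11: u_11=179/180 ∈ [59/62, 1) → index 11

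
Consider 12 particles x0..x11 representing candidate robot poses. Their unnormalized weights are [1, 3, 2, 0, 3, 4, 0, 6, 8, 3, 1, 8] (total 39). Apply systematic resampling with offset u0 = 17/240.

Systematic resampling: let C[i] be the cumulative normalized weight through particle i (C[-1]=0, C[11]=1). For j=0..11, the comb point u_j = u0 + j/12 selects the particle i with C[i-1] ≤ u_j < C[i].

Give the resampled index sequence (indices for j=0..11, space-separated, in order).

C = [1/39, 4/39, 2/13, 2/13, 3/13, 1/3, 1/3, 19/39, 9/13, 10/13, 31/39, 1]
j=0: u_0=17/240 ∈ [1/39, 4/39) → index 1
j=1: u_1=37/240 ∈ [2/13, 3/13) → index 4
j=2: u_2=19/80 ∈ [3/13, 1/3) → index 5
j=3: u_3=77/240 ∈ [3/13, 1/3) → index 5
j=4: u_4=97/240 ∈ [1/3, 19/39) → index 7
j=5: u_5=39/80 ∈ [19/39, 9/13) → index 8
j=6: u_6=137/240 ∈ [19/39, 9/13) → index 8
j=7: u_7=157/240 ∈ [19/39, 9/13) → index 8
j=8: u_8=59/80 ∈ [9/13, 10/13) → index 9
j=9: u_9=197/240 ∈ [31/39, 1) → index 11
j=10: u_10=217/240 ∈ [31/39, 1) → index 11
j=11: u_11=79/80 ∈ [31/39, 1) → index 11

1 4 5 5 7 8 8 8 9 11 11 11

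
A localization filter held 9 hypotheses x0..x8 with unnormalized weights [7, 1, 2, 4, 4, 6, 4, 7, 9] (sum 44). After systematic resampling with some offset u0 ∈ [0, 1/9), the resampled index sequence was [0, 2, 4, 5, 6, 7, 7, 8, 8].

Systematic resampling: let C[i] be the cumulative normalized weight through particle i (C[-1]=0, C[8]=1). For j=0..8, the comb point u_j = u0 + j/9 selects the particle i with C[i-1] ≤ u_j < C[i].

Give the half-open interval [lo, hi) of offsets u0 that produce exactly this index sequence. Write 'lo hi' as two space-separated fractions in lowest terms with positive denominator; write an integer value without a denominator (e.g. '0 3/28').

C = [7/44, 2/11, 5/22, 7/22, 9/22, 6/11, 7/11, 35/44, 1]
j=0 picked index 0: u0 ∈ [0, 7/44)
j=1 picked index 2: u0 ∈ [7/99, 23/198)
j=2 picked index 4: u0 ∈ [19/198, 37/198)
j=3 picked index 5: u0 ∈ [5/66, 7/33)
j=4 picked index 6: u0 ∈ [10/99, 19/99)
j=5 picked index 7: u0 ∈ [8/99, 95/396)
j=6 picked index 7: u0 ∈ [-1/33, 17/132)
j=7 picked index 8: u0 ∈ [7/396, 2/9)
j=8 picked index 8: u0 ∈ [-37/396, 1/9)
intersection: [10/99, 1/9)

10/99 1/9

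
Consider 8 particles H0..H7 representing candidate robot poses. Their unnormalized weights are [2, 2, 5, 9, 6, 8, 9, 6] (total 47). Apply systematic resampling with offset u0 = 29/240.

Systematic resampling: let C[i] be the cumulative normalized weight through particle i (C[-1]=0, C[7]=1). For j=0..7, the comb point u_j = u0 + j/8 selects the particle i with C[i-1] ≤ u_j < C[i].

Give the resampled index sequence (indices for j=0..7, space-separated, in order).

C = [2/47, 4/47, 9/47, 18/47, 24/47, 32/47, 41/47, 1]
j=0: u_0=29/240 ∈ [4/47, 9/47) → index 2
j=1: u_1=59/240 ∈ [9/47, 18/47) → index 3
j=2: u_2=89/240 ∈ [9/47, 18/47) → index 3
j=3: u_3=119/240 ∈ [18/47, 24/47) → index 4
j=4: u_4=149/240 ∈ [24/47, 32/47) → index 5
j=5: u_5=179/240 ∈ [32/47, 41/47) → index 6
j=6: u_6=209/240 ∈ [32/47, 41/47) → index 6
j=7: u_7=239/240 ∈ [41/47, 1) → index 7

2 3 3 4 5 6 6 7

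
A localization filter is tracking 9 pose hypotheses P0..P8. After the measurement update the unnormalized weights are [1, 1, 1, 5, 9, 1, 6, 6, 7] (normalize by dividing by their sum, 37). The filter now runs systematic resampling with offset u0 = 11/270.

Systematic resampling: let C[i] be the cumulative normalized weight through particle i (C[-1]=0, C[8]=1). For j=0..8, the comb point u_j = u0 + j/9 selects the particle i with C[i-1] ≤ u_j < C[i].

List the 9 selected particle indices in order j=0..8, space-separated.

C = [1/37, 2/37, 3/37, 8/37, 17/37, 18/37, 24/37, 30/37, 1]
j=0: u_0=11/270 ∈ [1/37, 2/37) → index 1
j=1: u_1=41/270 ∈ [3/37, 8/37) → index 3
j=2: u_2=71/270 ∈ [8/37, 17/37) → index 4
j=3: u_3=101/270 ∈ [8/37, 17/37) → index 4
j=4: u_4=131/270 ∈ [17/37, 18/37) → index 5
j=5: u_5=161/270 ∈ [18/37, 24/37) → index 6
j=6: u_6=191/270 ∈ [24/37, 30/37) → index 7
j=7: u_7=221/270 ∈ [30/37, 1) → index 8
j=8: u_8=251/270 ∈ [30/37, 1) → index 8

1 3 4 4 5 6 7 8 8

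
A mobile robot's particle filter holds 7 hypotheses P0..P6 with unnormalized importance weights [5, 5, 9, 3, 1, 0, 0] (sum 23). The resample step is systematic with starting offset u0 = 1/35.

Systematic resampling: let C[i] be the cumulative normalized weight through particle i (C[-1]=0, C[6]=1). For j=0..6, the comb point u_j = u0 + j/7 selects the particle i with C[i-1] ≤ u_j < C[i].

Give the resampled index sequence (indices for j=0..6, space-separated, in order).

C = [5/23, 10/23, 19/23, 22/23, 1, 1, 1]
j=0: u_0=1/35 ∈ [0, 5/23) → index 0
j=1: u_1=6/35 ∈ [0, 5/23) → index 0
j=2: u_2=11/35 ∈ [5/23, 10/23) → index 1
j=3: u_3=16/35 ∈ [10/23, 19/23) → index 2
j=4: u_4=3/5 ∈ [10/23, 19/23) → index 2
j=5: u_5=26/35 ∈ [10/23, 19/23) → index 2
j=6: u_6=31/35 ∈ [19/23, 22/23) → index 3

0 0 1 2 2 2 3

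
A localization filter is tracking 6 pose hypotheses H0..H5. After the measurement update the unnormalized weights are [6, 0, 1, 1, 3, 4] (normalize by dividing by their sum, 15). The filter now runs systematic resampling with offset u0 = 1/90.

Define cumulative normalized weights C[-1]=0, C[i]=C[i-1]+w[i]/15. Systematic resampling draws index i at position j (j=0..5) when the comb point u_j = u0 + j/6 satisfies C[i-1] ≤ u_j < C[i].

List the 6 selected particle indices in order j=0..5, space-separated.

0 0 0 3 4 5

C = [2/5, 2/5, 7/15, 8/15, 11/15, 1]
j=0: u_0=1/90 ∈ [0, 2/5) → index 0
j=1: u_1=8/45 ∈ [0, 2/5) → index 0
j=2: u_2=31/90 ∈ [0, 2/5) → index 0
j=3: u_3=23/45 ∈ [7/15, 8/15) → index 3
j=4: u_4=61/90 ∈ [8/15, 11/15) → index 4
j=5: u_5=38/45 ∈ [11/15, 1) → index 5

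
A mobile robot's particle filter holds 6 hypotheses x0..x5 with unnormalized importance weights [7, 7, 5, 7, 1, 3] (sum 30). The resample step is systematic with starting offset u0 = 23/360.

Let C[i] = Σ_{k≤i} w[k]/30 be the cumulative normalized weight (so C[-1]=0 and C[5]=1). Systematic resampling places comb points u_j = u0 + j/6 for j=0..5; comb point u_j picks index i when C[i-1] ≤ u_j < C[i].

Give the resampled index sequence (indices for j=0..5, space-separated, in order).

0 0 1 2 3 4

C = [7/30, 7/15, 19/30, 13/15, 9/10, 1]
j=0: u_0=23/360 ∈ [0, 7/30) → index 0
j=1: u_1=83/360 ∈ [0, 7/30) → index 0
j=2: u_2=143/360 ∈ [7/30, 7/15) → index 1
j=3: u_3=203/360 ∈ [7/15, 19/30) → index 2
j=4: u_4=263/360 ∈ [19/30, 13/15) → index 3
j=5: u_5=323/360 ∈ [13/15, 9/10) → index 4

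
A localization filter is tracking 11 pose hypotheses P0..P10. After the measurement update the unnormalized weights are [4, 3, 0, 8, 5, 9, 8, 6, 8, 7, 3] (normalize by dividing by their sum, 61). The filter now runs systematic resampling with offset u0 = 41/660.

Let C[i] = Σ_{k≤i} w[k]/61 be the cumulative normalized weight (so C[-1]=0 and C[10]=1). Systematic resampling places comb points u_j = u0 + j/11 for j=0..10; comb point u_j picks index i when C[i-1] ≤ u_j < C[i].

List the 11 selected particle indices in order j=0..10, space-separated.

0 3 3 5 5 6 7 7 8 9 10

C = [4/61, 7/61, 7/61, 15/61, 20/61, 29/61, 37/61, 43/61, 51/61, 58/61, 1]
j=0: u_0=41/660 ∈ [0, 4/61) → index 0
j=1: u_1=101/660 ∈ [7/61, 15/61) → index 3
j=2: u_2=161/660 ∈ [7/61, 15/61) → index 3
j=3: u_3=221/660 ∈ [20/61, 29/61) → index 5
j=4: u_4=281/660 ∈ [20/61, 29/61) → index 5
j=5: u_5=31/60 ∈ [29/61, 37/61) → index 6
j=6: u_6=401/660 ∈ [37/61, 43/61) → index 7
j=7: u_7=461/660 ∈ [37/61, 43/61) → index 7
j=8: u_8=521/660 ∈ [43/61, 51/61) → index 8
j=9: u_9=581/660 ∈ [51/61, 58/61) → index 9
j=10: u_10=641/660 ∈ [58/61, 1) → index 10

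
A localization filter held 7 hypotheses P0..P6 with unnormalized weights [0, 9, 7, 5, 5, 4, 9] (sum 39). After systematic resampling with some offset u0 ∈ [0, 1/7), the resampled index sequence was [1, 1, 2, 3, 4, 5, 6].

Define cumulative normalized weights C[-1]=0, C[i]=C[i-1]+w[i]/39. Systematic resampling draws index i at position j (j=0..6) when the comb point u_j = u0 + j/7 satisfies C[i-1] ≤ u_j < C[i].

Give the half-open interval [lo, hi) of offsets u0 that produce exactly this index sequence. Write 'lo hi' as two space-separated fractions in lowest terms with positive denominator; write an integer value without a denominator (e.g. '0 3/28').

0 5/91

C = [0, 3/13, 16/39, 7/13, 2/3, 10/13, 1]
j=0 picked index 1: u0 ∈ [0, 3/13)
j=1 picked index 1: u0 ∈ [-1/7, 8/91)
j=2 picked index 2: u0 ∈ [-5/91, 34/273)
j=3 picked index 3: u0 ∈ [-5/273, 10/91)
j=4 picked index 4: u0 ∈ [-3/91, 2/21)
j=5 picked index 5: u0 ∈ [-1/21, 5/91)
j=6 picked index 6: u0 ∈ [-8/91, 1/7)
intersection: [0, 5/91)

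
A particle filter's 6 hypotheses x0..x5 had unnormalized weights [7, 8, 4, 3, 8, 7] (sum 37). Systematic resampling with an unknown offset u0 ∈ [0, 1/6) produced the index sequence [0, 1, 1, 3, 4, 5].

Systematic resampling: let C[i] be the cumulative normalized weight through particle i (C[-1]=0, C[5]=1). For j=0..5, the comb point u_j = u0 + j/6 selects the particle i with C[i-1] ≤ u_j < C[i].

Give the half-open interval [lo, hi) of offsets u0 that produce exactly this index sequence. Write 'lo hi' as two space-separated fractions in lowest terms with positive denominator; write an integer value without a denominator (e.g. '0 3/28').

C = [7/37, 15/37, 19/37, 22/37, 30/37, 1]
j=0 picked index 0: u0 ∈ [0, 7/37)
j=1 picked index 1: u0 ∈ [5/222, 53/222)
j=2 picked index 1: u0 ∈ [-16/111, 8/111)
j=3 picked index 3: u0 ∈ [1/74, 7/74)
j=4 picked index 4: u0 ∈ [-8/111, 16/111)
j=5 picked index 5: u0 ∈ [-5/222, 1/6)
intersection: [5/222, 8/111)

5/222 8/111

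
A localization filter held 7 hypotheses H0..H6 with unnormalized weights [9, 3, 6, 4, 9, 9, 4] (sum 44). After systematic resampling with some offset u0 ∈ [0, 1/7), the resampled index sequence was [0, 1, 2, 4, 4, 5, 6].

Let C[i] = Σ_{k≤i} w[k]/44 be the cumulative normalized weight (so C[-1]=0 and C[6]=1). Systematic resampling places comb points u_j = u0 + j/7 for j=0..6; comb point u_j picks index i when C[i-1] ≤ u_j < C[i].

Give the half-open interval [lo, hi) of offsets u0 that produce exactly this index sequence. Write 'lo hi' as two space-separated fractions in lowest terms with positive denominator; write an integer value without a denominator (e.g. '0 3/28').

C = [9/44, 3/11, 9/22, 1/2, 31/44, 10/11, 1]
j=0 picked index 0: u0 ∈ [0, 9/44)
j=1 picked index 1: u0 ∈ [19/308, 10/77)
j=2 picked index 2: u0 ∈ [-1/77, 19/154)
j=3 picked index 4: u0 ∈ [1/14, 85/308)
j=4 picked index 4: u0 ∈ [-1/14, 41/308)
j=5 picked index 5: u0 ∈ [-3/308, 15/77)
j=6 picked index 6: u0 ∈ [4/77, 1/7)
intersection: [1/14, 19/154)

1/14 19/154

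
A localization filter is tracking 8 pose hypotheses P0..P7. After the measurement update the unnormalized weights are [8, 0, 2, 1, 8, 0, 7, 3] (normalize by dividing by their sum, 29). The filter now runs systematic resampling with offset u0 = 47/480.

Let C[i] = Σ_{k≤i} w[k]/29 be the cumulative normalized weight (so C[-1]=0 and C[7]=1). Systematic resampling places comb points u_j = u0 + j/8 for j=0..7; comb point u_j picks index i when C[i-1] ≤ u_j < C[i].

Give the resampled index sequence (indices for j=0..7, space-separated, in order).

0 0 3 4 4 6 6 7

C = [8/29, 8/29, 10/29, 11/29, 19/29, 19/29, 26/29, 1]
j=0: u_0=47/480 ∈ [0, 8/29) → index 0
j=1: u_1=107/480 ∈ [0, 8/29) → index 0
j=2: u_2=167/480 ∈ [10/29, 11/29) → index 3
j=3: u_3=227/480 ∈ [11/29, 19/29) → index 4
j=4: u_4=287/480 ∈ [11/29, 19/29) → index 4
j=5: u_5=347/480 ∈ [19/29, 26/29) → index 6
j=6: u_6=407/480 ∈ [19/29, 26/29) → index 6
j=7: u_7=467/480 ∈ [26/29, 1) → index 7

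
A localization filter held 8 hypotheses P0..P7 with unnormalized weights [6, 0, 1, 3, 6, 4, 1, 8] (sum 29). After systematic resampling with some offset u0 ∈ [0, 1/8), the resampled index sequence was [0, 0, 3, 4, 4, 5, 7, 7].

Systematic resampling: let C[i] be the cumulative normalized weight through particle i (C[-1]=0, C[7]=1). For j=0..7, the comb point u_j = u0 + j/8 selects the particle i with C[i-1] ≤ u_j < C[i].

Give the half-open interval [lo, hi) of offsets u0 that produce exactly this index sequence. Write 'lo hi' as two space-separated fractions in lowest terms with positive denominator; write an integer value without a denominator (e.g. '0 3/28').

0 3/58

C = [6/29, 6/29, 7/29, 10/29, 16/29, 20/29, 21/29, 1]
j=0 picked index 0: u0 ∈ [0, 6/29)
j=1 picked index 0: u0 ∈ [-1/8, 19/232)
j=2 picked index 3: u0 ∈ [-1/116, 11/116)
j=3 picked index 4: u0 ∈ [-7/232, 41/232)
j=4 picked index 4: u0 ∈ [-9/58, 3/58)
j=5 picked index 5: u0 ∈ [-17/232, 15/232)
j=6 picked index 7: u0 ∈ [-3/116, 1/4)
j=7 picked index 7: u0 ∈ [-35/232, 1/8)
intersection: [0, 3/58)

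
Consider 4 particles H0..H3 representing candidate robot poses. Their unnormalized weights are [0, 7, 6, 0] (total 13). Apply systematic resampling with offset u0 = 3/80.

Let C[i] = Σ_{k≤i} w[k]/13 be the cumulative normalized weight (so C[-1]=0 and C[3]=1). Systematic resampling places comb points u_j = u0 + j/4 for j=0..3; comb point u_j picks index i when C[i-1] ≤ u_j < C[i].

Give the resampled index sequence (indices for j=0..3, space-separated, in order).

C = [0, 7/13, 1, 1]
j=0: u_0=3/80 ∈ [0, 7/13) → index 1
j=1: u_1=23/80 ∈ [0, 7/13) → index 1
j=2: u_2=43/80 ∈ [0, 7/13) → index 1
j=3: u_3=63/80 ∈ [7/13, 1) → index 2

1 1 1 2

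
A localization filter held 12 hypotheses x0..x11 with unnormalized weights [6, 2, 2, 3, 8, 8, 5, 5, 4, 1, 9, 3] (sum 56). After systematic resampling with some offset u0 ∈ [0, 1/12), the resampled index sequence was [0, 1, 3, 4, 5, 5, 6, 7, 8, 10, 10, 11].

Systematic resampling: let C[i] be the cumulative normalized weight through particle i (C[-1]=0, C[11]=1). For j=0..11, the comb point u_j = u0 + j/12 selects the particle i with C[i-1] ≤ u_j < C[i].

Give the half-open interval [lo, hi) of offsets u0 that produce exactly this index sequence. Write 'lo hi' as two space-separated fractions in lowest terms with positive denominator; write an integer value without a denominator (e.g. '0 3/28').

1/24 5/84

C = [3/28, 1/7, 5/28, 13/56, 3/8, 29/56, 17/28, 39/56, 43/56, 11/14, 53/56, 1]
j=0 picked index 0: u0 ∈ [0, 3/28)
j=1 picked index 1: u0 ∈ [1/42, 5/84)
j=2 picked index 3: u0 ∈ [1/84, 11/168)
j=3 picked index 4: u0 ∈ [-1/56, 1/8)
j=4 picked index 5: u0 ∈ [1/24, 31/168)
j=5 picked index 5: u0 ∈ [-1/24, 17/168)
j=6 picked index 6: u0 ∈ [1/56, 3/28)
j=7 picked index 7: u0 ∈ [1/42, 19/168)
j=8 picked index 8: u0 ∈ [5/168, 17/168)
j=9 picked index 10: u0 ∈ [1/28, 11/56)
j=10 picked index 10: u0 ∈ [-1/21, 19/168)
j=11 picked index 11: u0 ∈ [5/168, 1/12)
intersection: [1/24, 5/84)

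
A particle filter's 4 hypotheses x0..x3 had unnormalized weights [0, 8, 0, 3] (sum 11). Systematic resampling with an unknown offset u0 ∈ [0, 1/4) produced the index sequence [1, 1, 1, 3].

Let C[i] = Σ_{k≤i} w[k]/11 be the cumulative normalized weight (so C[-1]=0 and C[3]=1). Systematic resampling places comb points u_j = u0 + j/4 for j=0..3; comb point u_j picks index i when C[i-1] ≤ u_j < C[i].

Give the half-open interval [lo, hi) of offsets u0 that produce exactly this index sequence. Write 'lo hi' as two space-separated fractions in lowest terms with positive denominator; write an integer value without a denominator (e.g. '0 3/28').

C = [0, 8/11, 8/11, 1]
j=0 picked index 1: u0 ∈ [0, 8/11)
j=1 picked index 1: u0 ∈ [-1/4, 21/44)
j=2 picked index 1: u0 ∈ [-1/2, 5/22)
j=3 picked index 3: u0 ∈ [-1/44, 1/4)
intersection: [0, 5/22)

0 5/22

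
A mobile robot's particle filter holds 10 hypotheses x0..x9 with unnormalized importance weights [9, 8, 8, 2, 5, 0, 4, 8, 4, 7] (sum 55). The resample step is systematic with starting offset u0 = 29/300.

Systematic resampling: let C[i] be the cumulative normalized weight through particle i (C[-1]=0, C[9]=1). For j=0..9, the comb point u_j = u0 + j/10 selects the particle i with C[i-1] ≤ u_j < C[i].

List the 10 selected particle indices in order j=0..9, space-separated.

C = [9/55, 17/55, 5/11, 27/55, 32/55, 32/55, 36/55, 4/5, 48/55, 1]
j=0: u_0=29/300 ∈ [0, 9/55) → index 0
j=1: u_1=59/300 ∈ [9/55, 17/55) → index 1
j=2: u_2=89/300 ∈ [9/55, 17/55) → index 1
j=3: u_3=119/300 ∈ [17/55, 5/11) → index 2
j=4: u_4=149/300 ∈ [27/55, 32/55) → index 4
j=5: u_5=179/300 ∈ [32/55, 36/55) → index 6
j=6: u_6=209/300 ∈ [36/55, 4/5) → index 7
j=7: u_7=239/300 ∈ [36/55, 4/5) → index 7
j=8: u_8=269/300 ∈ [48/55, 1) → index 9
j=9: u_9=299/300 ∈ [48/55, 1) → index 9

0 1 1 2 4 6 7 7 9 9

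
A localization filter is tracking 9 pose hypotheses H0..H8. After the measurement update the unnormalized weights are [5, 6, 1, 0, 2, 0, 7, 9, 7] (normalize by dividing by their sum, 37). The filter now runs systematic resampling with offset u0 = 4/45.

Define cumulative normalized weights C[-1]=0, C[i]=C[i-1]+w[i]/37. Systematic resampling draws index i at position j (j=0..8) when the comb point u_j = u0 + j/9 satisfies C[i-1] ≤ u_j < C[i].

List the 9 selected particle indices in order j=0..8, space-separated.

C = [5/37, 11/37, 12/37, 12/37, 14/37, 14/37, 21/37, 30/37, 1]
j=0: u_0=4/45 ∈ [0, 5/37) → index 0
j=1: u_1=1/5 ∈ [5/37, 11/37) → index 1
j=2: u_2=14/45 ∈ [11/37, 12/37) → index 2
j=3: u_3=19/45 ∈ [14/37, 21/37) → index 6
j=4: u_4=8/15 ∈ [14/37, 21/37) → index 6
j=5: u_5=29/45 ∈ [21/37, 30/37) → index 7
j=6: u_6=34/45 ∈ [21/37, 30/37) → index 7
j=7: u_7=13/15 ∈ [30/37, 1) → index 8
j=8: u_8=44/45 ∈ [30/37, 1) → index 8

0 1 2 6 6 7 7 8 8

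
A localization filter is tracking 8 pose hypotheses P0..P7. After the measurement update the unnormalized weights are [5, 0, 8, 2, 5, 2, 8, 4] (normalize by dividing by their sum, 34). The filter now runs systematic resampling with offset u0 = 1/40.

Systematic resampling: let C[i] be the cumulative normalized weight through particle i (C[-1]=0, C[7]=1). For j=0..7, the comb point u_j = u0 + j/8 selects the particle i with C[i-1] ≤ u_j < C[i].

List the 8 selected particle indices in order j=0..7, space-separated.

C = [5/34, 5/34, 13/34, 15/34, 10/17, 11/17, 15/17, 1]
j=0: u_0=1/40 ∈ [0, 5/34) → index 0
j=1: u_1=3/20 ∈ [5/34, 13/34) → index 2
j=2: u_2=11/40 ∈ [5/34, 13/34) → index 2
j=3: u_3=2/5 ∈ [13/34, 15/34) → index 3
j=4: u_4=21/40 ∈ [15/34, 10/17) → index 4
j=5: u_5=13/20 ∈ [11/17, 15/17) → index 6
j=6: u_6=31/40 ∈ [11/17, 15/17) → index 6
j=7: u_7=9/10 ∈ [15/17, 1) → index 7

0 2 2 3 4 6 6 7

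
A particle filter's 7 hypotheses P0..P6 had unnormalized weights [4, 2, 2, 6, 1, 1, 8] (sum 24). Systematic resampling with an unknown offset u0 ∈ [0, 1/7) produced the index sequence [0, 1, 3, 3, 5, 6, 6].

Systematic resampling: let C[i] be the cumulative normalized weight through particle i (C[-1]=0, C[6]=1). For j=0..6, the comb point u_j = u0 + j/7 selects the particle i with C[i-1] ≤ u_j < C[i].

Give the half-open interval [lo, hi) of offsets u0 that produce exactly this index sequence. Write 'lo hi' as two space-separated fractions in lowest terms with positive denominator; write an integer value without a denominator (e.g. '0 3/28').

3/56 2/21

C = [1/6, 1/4, 1/3, 7/12, 5/8, 2/3, 1]
j=0 picked index 0: u0 ∈ [0, 1/6)
j=1 picked index 1: u0 ∈ [1/42, 3/28)
j=2 picked index 3: u0 ∈ [1/21, 25/84)
j=3 picked index 3: u0 ∈ [-2/21, 13/84)
j=4 picked index 5: u0 ∈ [3/56, 2/21)
j=5 picked index 6: u0 ∈ [-1/21, 2/7)
j=6 picked index 6: u0 ∈ [-4/21, 1/7)
intersection: [3/56, 2/21)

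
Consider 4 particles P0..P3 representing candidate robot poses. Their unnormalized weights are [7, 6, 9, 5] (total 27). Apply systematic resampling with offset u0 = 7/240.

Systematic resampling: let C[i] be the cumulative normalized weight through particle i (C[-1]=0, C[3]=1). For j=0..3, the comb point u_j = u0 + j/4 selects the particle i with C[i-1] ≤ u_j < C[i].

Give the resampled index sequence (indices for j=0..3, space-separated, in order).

C = [7/27, 13/27, 22/27, 1]
j=0: u_0=7/240 ∈ [0, 7/27) → index 0
j=1: u_1=67/240 ∈ [7/27, 13/27) → index 1
j=2: u_2=127/240 ∈ [13/27, 22/27) → index 2
j=3: u_3=187/240 ∈ [13/27, 22/27) → index 2

0 1 2 2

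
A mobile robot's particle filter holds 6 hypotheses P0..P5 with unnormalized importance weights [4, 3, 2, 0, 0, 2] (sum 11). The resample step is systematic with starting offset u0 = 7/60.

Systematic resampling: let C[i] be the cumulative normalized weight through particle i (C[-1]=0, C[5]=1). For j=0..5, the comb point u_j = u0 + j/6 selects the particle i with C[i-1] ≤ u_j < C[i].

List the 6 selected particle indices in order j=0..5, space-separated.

C = [4/11, 7/11, 9/11, 9/11, 9/11, 1]
j=0: u_0=7/60 ∈ [0, 4/11) → index 0
j=1: u_1=17/60 ∈ [0, 4/11) → index 0
j=2: u_2=9/20 ∈ [4/11, 7/11) → index 1
j=3: u_3=37/60 ∈ [4/11, 7/11) → index 1
j=4: u_4=47/60 ∈ [7/11, 9/11) → index 2
j=5: u_5=19/20 ∈ [9/11, 1) → index 5

0 0 1 1 2 5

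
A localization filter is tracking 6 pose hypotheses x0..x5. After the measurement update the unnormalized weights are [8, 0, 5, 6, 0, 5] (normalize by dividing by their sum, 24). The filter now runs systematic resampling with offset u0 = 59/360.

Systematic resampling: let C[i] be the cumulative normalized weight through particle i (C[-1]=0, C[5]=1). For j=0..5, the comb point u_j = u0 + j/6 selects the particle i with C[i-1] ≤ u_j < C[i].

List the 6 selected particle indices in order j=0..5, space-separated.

0 0 2 3 5 5

C = [1/3, 1/3, 13/24, 19/24, 19/24, 1]
j=0: u_0=59/360 ∈ [0, 1/3) → index 0
j=1: u_1=119/360 ∈ [0, 1/3) → index 0
j=2: u_2=179/360 ∈ [1/3, 13/24) → index 2
j=3: u_3=239/360 ∈ [13/24, 19/24) → index 3
j=4: u_4=299/360 ∈ [19/24, 1) → index 5
j=5: u_5=359/360 ∈ [19/24, 1) → index 5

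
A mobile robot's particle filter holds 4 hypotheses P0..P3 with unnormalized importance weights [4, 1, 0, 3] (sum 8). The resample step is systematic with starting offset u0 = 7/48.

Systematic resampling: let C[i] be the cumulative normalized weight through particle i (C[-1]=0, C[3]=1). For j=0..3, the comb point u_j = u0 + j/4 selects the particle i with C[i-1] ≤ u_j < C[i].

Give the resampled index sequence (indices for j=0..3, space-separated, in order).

C = [1/2, 5/8, 5/8, 1]
j=0: u_0=7/48 ∈ [0, 1/2) → index 0
j=1: u_1=19/48 ∈ [0, 1/2) → index 0
j=2: u_2=31/48 ∈ [5/8, 1) → index 3
j=3: u_3=43/48 ∈ [5/8, 1) → index 3

0 0 3 3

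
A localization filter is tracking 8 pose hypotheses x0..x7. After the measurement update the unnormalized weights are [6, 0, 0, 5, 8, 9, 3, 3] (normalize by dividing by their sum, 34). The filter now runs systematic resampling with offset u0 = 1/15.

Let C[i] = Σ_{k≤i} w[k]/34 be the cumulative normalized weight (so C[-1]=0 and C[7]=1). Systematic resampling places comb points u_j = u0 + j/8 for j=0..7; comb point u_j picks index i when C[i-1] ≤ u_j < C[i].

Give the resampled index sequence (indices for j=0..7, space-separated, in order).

0 3 3 4 5 5 5 7

C = [3/17, 3/17, 3/17, 11/34, 19/34, 14/17, 31/34, 1]
j=0: u_0=1/15 ∈ [0, 3/17) → index 0
j=1: u_1=23/120 ∈ [3/17, 11/34) → index 3
j=2: u_2=19/60 ∈ [3/17, 11/34) → index 3
j=3: u_3=53/120 ∈ [11/34, 19/34) → index 4
j=4: u_4=17/30 ∈ [19/34, 14/17) → index 5
j=5: u_5=83/120 ∈ [19/34, 14/17) → index 5
j=6: u_6=49/60 ∈ [19/34, 14/17) → index 5
j=7: u_7=113/120 ∈ [31/34, 1) → index 7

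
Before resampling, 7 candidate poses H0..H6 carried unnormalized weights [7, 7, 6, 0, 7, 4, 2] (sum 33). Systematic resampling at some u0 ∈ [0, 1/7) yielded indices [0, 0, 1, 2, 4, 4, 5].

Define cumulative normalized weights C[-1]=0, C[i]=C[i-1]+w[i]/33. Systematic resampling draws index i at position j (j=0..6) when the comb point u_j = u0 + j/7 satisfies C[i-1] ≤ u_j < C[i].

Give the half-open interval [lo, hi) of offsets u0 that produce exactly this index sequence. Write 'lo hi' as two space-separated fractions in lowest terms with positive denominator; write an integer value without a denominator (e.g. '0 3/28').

8/231 16/231

C = [7/33, 14/33, 20/33, 20/33, 9/11, 31/33, 1]
j=0 picked index 0: u0 ∈ [0, 7/33)
j=1 picked index 0: u0 ∈ [-1/7, 16/231)
j=2 picked index 1: u0 ∈ [-17/231, 32/231)
j=3 picked index 2: u0 ∈ [-1/231, 41/231)
j=4 picked index 4: u0 ∈ [8/231, 19/77)
j=5 picked index 4: u0 ∈ [-25/231, 8/77)
j=6 picked index 5: u0 ∈ [-3/77, 19/231)
intersection: [8/231, 16/231)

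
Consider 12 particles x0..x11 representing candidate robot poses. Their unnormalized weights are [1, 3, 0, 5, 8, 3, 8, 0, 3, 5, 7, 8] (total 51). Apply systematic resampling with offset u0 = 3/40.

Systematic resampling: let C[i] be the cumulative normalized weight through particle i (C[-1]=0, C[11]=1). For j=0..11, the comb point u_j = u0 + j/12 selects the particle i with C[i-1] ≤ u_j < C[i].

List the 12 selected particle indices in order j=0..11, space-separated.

1 3 4 4 6 6 8 9 10 10 11 11

C = [1/51, 4/51, 4/51, 3/17, 1/3, 20/51, 28/51, 28/51, 31/51, 12/17, 43/51, 1]
j=0: u_0=3/40 ∈ [1/51, 4/51) → index 1
j=1: u_1=19/120 ∈ [4/51, 3/17) → index 3
j=2: u_2=29/120 ∈ [3/17, 1/3) → index 4
j=3: u_3=13/40 ∈ [3/17, 1/3) → index 4
j=4: u_4=49/120 ∈ [20/51, 28/51) → index 6
j=5: u_5=59/120 ∈ [20/51, 28/51) → index 6
j=6: u_6=23/40 ∈ [28/51, 31/51) → index 8
j=7: u_7=79/120 ∈ [31/51, 12/17) → index 9
j=8: u_8=89/120 ∈ [12/17, 43/51) → index 10
j=9: u_9=33/40 ∈ [12/17, 43/51) → index 10
j=10: u_10=109/120 ∈ [43/51, 1) → index 11
j=11: u_11=119/120 ∈ [43/51, 1) → index 11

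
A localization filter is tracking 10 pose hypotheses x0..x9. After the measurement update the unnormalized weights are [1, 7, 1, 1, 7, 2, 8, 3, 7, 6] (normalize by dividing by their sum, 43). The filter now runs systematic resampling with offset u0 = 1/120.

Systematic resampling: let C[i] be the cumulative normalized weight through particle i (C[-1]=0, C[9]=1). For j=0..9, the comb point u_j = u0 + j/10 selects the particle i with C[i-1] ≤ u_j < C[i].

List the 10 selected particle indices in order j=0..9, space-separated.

C = [1/43, 8/43, 9/43, 10/43, 17/43, 19/43, 27/43, 30/43, 37/43, 1]
j=0: u_0=1/120 ∈ [0, 1/43) → index 0
j=1: u_1=13/120 ∈ [1/43, 8/43) → index 1
j=2: u_2=5/24 ∈ [8/43, 9/43) → index 2
j=3: u_3=37/120 ∈ [10/43, 17/43) → index 4
j=4: u_4=49/120 ∈ [17/43, 19/43) → index 5
j=5: u_5=61/120 ∈ [19/43, 27/43) → index 6
j=6: u_6=73/120 ∈ [19/43, 27/43) → index 6
j=7: u_7=17/24 ∈ [30/43, 37/43) → index 8
j=8: u_8=97/120 ∈ [30/43, 37/43) → index 8
j=9: u_9=109/120 ∈ [37/43, 1) → index 9

0 1 2 4 5 6 6 8 8 9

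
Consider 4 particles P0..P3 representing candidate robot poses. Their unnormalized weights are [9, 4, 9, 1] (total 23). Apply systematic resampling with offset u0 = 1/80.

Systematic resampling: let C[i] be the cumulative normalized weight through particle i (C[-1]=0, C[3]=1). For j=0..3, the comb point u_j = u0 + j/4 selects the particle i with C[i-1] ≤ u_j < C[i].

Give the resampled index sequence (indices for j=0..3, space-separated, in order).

0 0 1 2

C = [9/23, 13/23, 22/23, 1]
j=0: u_0=1/80 ∈ [0, 9/23) → index 0
j=1: u_1=21/80 ∈ [0, 9/23) → index 0
j=2: u_2=41/80 ∈ [9/23, 13/23) → index 1
j=3: u_3=61/80 ∈ [13/23, 22/23) → index 2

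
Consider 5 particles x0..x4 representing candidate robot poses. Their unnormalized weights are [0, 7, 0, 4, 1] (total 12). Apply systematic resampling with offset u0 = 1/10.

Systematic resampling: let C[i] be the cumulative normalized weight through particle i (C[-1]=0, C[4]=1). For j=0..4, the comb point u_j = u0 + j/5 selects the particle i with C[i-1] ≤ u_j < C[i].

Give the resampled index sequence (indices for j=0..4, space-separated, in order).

1 1 1 3 3

C = [0, 7/12, 7/12, 11/12, 1]
j=0: u_0=1/10 ∈ [0, 7/12) → index 1
j=1: u_1=3/10 ∈ [0, 7/12) → index 1
j=2: u_2=1/2 ∈ [0, 7/12) → index 1
j=3: u_3=7/10 ∈ [7/12, 11/12) → index 3
j=4: u_4=9/10 ∈ [7/12, 11/12) → index 3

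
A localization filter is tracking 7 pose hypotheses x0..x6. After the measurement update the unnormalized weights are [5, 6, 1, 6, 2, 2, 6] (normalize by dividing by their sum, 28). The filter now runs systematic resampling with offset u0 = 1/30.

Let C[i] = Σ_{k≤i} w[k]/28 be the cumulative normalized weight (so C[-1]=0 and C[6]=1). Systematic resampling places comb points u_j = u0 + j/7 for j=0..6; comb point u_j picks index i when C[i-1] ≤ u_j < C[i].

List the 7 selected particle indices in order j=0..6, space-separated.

0 0 1 3 3 5 6

C = [5/28, 11/28, 3/7, 9/14, 5/7, 11/14, 1]
j=0: u_0=1/30 ∈ [0, 5/28) → index 0
j=1: u_1=37/210 ∈ [0, 5/28) → index 0
j=2: u_2=67/210 ∈ [5/28, 11/28) → index 1
j=3: u_3=97/210 ∈ [3/7, 9/14) → index 3
j=4: u_4=127/210 ∈ [3/7, 9/14) → index 3
j=5: u_5=157/210 ∈ [5/7, 11/14) → index 5
j=6: u_6=187/210 ∈ [11/14, 1) → index 6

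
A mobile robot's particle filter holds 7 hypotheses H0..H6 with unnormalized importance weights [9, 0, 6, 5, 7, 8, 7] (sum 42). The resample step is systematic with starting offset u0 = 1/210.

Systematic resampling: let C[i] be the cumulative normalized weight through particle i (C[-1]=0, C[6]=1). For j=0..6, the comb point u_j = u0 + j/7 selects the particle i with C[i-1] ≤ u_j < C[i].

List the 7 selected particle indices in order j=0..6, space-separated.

C = [3/14, 3/14, 5/14, 10/21, 9/14, 5/6, 1]
j=0: u_0=1/210 ∈ [0, 3/14) → index 0
j=1: u_1=31/210 ∈ [0, 3/14) → index 0
j=2: u_2=61/210 ∈ [3/14, 5/14) → index 2
j=3: u_3=13/30 ∈ [5/14, 10/21) → index 3
j=4: u_4=121/210 ∈ [10/21, 9/14) → index 4
j=5: u_5=151/210 ∈ [9/14, 5/6) → index 5
j=6: u_6=181/210 ∈ [5/6, 1) → index 6

0 0 2 3 4 5 6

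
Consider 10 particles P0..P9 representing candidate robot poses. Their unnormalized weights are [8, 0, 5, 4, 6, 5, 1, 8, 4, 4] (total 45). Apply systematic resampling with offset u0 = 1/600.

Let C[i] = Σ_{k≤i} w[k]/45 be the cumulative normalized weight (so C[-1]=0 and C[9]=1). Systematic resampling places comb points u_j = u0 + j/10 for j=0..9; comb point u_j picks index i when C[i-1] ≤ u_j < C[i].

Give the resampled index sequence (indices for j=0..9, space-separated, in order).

C = [8/45, 8/45, 13/45, 17/45, 23/45, 28/45, 29/45, 37/45, 41/45, 1]
j=0: u_0=1/600 ∈ [0, 8/45) → index 0
j=1: u_1=61/600 ∈ [0, 8/45) → index 0
j=2: u_2=121/600 ∈ [8/45, 13/45) → index 2
j=3: u_3=181/600 ∈ [13/45, 17/45) → index 3
j=4: u_4=241/600 ∈ [17/45, 23/45) → index 4
j=5: u_5=301/600 ∈ [17/45, 23/45) → index 4
j=6: u_6=361/600 ∈ [23/45, 28/45) → index 5
j=7: u_7=421/600 ∈ [29/45, 37/45) → index 7
j=8: u_8=481/600 ∈ [29/45, 37/45) → index 7
j=9: u_9=541/600 ∈ [37/45, 41/45) → index 8

0 0 2 3 4 4 5 7 7 8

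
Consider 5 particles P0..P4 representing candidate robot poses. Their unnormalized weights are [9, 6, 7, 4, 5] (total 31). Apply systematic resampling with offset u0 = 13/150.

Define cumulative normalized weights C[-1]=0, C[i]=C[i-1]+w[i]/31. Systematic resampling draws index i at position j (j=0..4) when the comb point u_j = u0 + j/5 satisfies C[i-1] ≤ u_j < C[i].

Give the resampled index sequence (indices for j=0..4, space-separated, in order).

C = [9/31, 15/31, 22/31, 26/31, 1]
j=0: u_0=13/150 ∈ [0, 9/31) → index 0
j=1: u_1=43/150 ∈ [0, 9/31) → index 0
j=2: u_2=73/150 ∈ [15/31, 22/31) → index 2
j=3: u_3=103/150 ∈ [15/31, 22/31) → index 2
j=4: u_4=133/150 ∈ [26/31, 1) → index 4

0 0 2 2 4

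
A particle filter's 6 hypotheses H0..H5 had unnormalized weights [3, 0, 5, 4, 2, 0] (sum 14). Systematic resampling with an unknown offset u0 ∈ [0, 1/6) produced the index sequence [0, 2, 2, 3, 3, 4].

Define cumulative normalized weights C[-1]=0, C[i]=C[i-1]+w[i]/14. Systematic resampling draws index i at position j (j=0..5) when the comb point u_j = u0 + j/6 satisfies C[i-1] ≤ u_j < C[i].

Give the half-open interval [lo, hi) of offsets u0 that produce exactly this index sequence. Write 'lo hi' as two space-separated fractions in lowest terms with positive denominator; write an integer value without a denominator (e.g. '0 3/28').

1/14 1/6

C = [3/14, 3/14, 4/7, 6/7, 1, 1]
j=0 picked index 0: u0 ∈ [0, 3/14)
j=1 picked index 2: u0 ∈ [1/21, 17/42)
j=2 picked index 2: u0 ∈ [-5/42, 5/21)
j=3 picked index 3: u0 ∈ [1/14, 5/14)
j=4 picked index 3: u0 ∈ [-2/21, 4/21)
j=5 picked index 4: u0 ∈ [1/42, 1/6)
intersection: [1/14, 1/6)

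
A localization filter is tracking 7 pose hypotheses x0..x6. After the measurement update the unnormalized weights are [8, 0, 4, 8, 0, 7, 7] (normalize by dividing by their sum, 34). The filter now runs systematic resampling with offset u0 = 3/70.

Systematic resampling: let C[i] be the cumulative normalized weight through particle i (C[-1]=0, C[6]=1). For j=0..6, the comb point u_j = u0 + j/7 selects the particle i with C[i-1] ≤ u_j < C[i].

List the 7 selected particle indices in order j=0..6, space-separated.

0 0 2 3 5 5 6

C = [4/17, 4/17, 6/17, 10/17, 10/17, 27/34, 1]
j=0: u_0=3/70 ∈ [0, 4/17) → index 0
j=1: u_1=13/70 ∈ [0, 4/17) → index 0
j=2: u_2=23/70 ∈ [4/17, 6/17) → index 2
j=3: u_3=33/70 ∈ [6/17, 10/17) → index 3
j=4: u_4=43/70 ∈ [10/17, 27/34) → index 5
j=5: u_5=53/70 ∈ [10/17, 27/34) → index 5
j=6: u_6=9/10 ∈ [27/34, 1) → index 6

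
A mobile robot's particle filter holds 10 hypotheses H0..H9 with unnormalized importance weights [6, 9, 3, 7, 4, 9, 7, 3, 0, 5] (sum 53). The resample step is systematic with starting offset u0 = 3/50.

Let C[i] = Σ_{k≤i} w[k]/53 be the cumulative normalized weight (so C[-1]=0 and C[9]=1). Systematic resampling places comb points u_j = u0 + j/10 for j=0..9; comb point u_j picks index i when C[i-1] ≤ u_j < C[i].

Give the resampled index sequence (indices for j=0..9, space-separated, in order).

0 1 1 3 3 5 5 6 7 9

C = [6/53, 15/53, 18/53, 25/53, 29/53, 38/53, 45/53, 48/53, 48/53, 1]
j=0: u_0=3/50 ∈ [0, 6/53) → index 0
j=1: u_1=4/25 ∈ [6/53, 15/53) → index 1
j=2: u_2=13/50 ∈ [6/53, 15/53) → index 1
j=3: u_3=9/25 ∈ [18/53, 25/53) → index 3
j=4: u_4=23/50 ∈ [18/53, 25/53) → index 3
j=5: u_5=14/25 ∈ [29/53, 38/53) → index 5
j=6: u_6=33/50 ∈ [29/53, 38/53) → index 5
j=7: u_7=19/25 ∈ [38/53, 45/53) → index 6
j=8: u_8=43/50 ∈ [45/53, 48/53) → index 7
j=9: u_9=24/25 ∈ [48/53, 1) → index 9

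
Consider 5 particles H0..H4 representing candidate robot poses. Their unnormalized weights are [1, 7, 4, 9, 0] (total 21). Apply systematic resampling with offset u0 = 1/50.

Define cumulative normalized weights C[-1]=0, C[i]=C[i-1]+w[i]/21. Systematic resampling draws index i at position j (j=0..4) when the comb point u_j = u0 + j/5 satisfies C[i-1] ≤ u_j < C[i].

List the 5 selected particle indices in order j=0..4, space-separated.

C = [1/21, 8/21, 4/7, 1, 1]
j=0: u_0=1/50 ∈ [0, 1/21) → index 0
j=1: u_1=11/50 ∈ [1/21, 8/21) → index 1
j=2: u_2=21/50 ∈ [8/21, 4/7) → index 2
j=3: u_3=31/50 ∈ [4/7, 1) → index 3
j=4: u_4=41/50 ∈ [4/7, 1) → index 3

0 1 2 3 3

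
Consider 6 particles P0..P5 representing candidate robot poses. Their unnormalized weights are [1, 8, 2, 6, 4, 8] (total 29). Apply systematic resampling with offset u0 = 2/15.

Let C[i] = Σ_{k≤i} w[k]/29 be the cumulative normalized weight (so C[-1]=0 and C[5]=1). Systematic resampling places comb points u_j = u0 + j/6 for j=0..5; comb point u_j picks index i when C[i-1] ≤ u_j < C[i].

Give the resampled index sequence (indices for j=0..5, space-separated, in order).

C = [1/29, 9/29, 11/29, 17/29, 21/29, 1]
j=0: u_0=2/15 ∈ [1/29, 9/29) → index 1
j=1: u_1=3/10 ∈ [1/29, 9/29) → index 1
j=2: u_2=7/15 ∈ [11/29, 17/29) → index 3
j=3: u_3=19/30 ∈ [17/29, 21/29) → index 4
j=4: u_4=4/5 ∈ [21/29, 1) → index 5
j=5: u_5=29/30 ∈ [21/29, 1) → index 5

1 1 3 4 5 5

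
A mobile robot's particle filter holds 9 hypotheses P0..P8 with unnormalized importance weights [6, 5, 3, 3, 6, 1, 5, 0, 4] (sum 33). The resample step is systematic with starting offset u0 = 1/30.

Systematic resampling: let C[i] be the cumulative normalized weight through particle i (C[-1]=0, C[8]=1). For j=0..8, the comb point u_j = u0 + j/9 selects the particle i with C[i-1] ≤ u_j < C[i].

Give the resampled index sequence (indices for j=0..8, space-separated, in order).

0 0 1 2 3 4 5 6 8

C = [2/11, 1/3, 14/33, 17/33, 23/33, 8/11, 29/33, 29/33, 1]
j=0: u_0=1/30 ∈ [0, 2/11) → index 0
j=1: u_1=13/90 ∈ [0, 2/11) → index 0
j=2: u_2=23/90 ∈ [2/11, 1/3) → index 1
j=3: u_3=11/30 ∈ [1/3, 14/33) → index 2
j=4: u_4=43/90 ∈ [14/33, 17/33) → index 3
j=5: u_5=53/90 ∈ [17/33, 23/33) → index 4
j=6: u_6=7/10 ∈ [23/33, 8/11) → index 5
j=7: u_7=73/90 ∈ [8/11, 29/33) → index 6
j=8: u_8=83/90 ∈ [29/33, 1) → index 8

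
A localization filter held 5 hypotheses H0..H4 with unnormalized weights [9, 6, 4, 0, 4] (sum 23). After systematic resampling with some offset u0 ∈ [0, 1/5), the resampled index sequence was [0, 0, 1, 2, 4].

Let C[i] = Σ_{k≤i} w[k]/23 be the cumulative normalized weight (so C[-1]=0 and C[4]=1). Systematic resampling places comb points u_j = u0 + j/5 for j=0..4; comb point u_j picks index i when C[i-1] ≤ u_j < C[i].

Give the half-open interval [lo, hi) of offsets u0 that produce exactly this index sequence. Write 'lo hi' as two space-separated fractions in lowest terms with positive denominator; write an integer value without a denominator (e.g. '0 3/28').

C = [9/23, 15/23, 19/23, 19/23, 1]
j=0 picked index 0: u0 ∈ [0, 9/23)
j=1 picked index 0: u0 ∈ [-1/5, 22/115)
j=2 picked index 1: u0 ∈ [-1/115, 29/115)
j=3 picked index 2: u0 ∈ [6/115, 26/115)
j=4 picked index 4: u0 ∈ [3/115, 1/5)
intersection: [6/115, 22/115)

6/115 22/115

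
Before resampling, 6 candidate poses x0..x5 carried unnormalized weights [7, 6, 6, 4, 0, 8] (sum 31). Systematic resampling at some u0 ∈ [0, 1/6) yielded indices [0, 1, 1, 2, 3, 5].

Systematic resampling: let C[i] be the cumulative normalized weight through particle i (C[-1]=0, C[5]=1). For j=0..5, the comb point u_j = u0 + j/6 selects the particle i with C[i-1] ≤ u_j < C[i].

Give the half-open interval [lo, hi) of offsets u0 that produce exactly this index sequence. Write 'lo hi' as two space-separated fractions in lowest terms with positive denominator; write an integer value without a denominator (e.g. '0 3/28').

C = [7/31, 13/31, 19/31, 23/31, 23/31, 1]
j=0 picked index 0: u0 ∈ [0, 7/31)
j=1 picked index 1: u0 ∈ [11/186, 47/186)
j=2 picked index 1: u0 ∈ [-10/93, 8/93)
j=3 picked index 2: u0 ∈ [-5/62, 7/62)
j=4 picked index 3: u0 ∈ [-5/93, 7/93)
j=5 picked index 5: u0 ∈ [-17/186, 1/6)
intersection: [11/186, 7/93)

11/186 7/93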